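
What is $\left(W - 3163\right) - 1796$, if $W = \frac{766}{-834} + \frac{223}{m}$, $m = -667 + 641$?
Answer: $- \frac{53868427}{10842} \approx -4968.5$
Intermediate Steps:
$m = -26$
$W = - \frac{102949}{10842}$ ($W = \frac{766}{-834} + \frac{223}{-26} = 766 \left(- \frac{1}{834}\right) + 223 \left(- \frac{1}{26}\right) = - \frac{383}{417} - \frac{223}{26} = - \frac{102949}{10842} \approx -9.4954$)
$\left(W - 3163\right) - 1796 = \left(- \frac{102949}{10842} - 3163\right) - 1796 = - \frac{34396195}{10842} - 1796 = - \frac{53868427}{10842}$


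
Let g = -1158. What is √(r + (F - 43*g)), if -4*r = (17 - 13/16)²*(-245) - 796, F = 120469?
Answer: √190987933/32 ≈ 431.87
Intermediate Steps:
r = 16638621/1024 (r = -((17 - 13/16)²*(-245) - 796)/4 = -((259/16)²*(-245) - 796)/4 = -((67081/256)*(-245) - 796)/4 = -(-16434845/256 - 796)/4 = -¼*(-16638621/256) = 16638621/1024 ≈ 16249.)
√(r + (F - 43*g)) = √(16638621/1024 + (120469 - 43*(-1158))) = √(16638621/1024 + (120469 + 49794)) = √(16638621/1024 + 170263) = √(190987933/1024) = √190987933/32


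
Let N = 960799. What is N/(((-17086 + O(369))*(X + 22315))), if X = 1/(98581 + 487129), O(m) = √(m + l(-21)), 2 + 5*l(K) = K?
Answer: -24037848407517350/9538933052302075929 - 281374791145*√9110/9538933052302075929 ≈ -0.0025228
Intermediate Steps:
l(K) = -⅖ + K/5
O(m) = √(-23/5 + m) (O(m) = √(m + (-⅖ + (⅕)*(-21))) = √(m + (-⅖ - 21/5)) = √(m - 23/5) = √(-23/5 + m))
X = 1/585710 ≈ 1.7073e-6
N/(((-17086 + O(369))*(X + 22315))) = 960799/(((-17086 + √(-115 + 25*369)/5)*(1/585710 + 22315))) = 960799/(((-17086 + √(-115 + 9225)/5)*(13070118651/585710))) = 960799/(((-17086 + √9110/5)*(13070118651/585710))) = 960799/(-111658023635493/292855 + 13070118651*√9110/2928550)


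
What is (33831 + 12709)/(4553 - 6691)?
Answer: -23270/1069 ≈ -21.768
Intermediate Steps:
(33831 + 12709)/(4553 - 6691) = 46540/(-2138) = 46540*(-1/2138) = -23270/1069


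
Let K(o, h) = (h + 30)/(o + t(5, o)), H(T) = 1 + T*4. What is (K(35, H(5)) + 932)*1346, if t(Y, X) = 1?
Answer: 7538273/6 ≈ 1.2564e+6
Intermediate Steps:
H(T) = 1 + 4*T
K(o, h) = (30 + h)/(1 + o) (K(o, h) = (h + 30)/(o + 1) = (30 + h)/(1 + o))
(K(35, H(5)) + 932)*1346 = ((30 + (1 + 4*5))/(1 + 35) + 932)*1346 = ((30 + (1 + 20))/36 + 932)*1346 = ((30 + 21)/36 + 932)*1346 = ((1/36)*51 + 932)*1346 = (17/12 + 932)*1346 = (11201/12)*1346 = 7538273/6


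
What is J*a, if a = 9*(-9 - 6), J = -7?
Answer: 945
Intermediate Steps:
a = -135 (a = 9*(-15) = -135)
J*a = -7*(-135) = 945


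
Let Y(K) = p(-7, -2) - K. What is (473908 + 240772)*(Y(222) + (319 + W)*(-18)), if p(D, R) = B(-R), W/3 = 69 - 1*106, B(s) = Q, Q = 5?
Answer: -2830847480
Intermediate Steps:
B(s) = 5
W = -111 (W = 3*(69 - 1*106) = 3*(69 - 106) = 3*(-37) = -111)
p(D, R) = 5
Y(K) = 5 - K
(473908 + 240772)*(Y(222) + (319 + W)*(-18)) = (473908 + 240772)*((5 - 1*222) + (319 - 111)*(-18)) = 714680*((5 - 222) + 208*(-18)) = 714680*(-217 - 3744) = 714680*(-3961) = -2830847480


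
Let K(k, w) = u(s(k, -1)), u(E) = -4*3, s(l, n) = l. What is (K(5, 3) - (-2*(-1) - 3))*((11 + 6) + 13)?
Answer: -330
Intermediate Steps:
u(E) = -12
K(k, w) = -12
(K(5, 3) - (-2*(-1) - 3))*((11 + 6) + 13) = (-12 - (-2*(-1) - 3))*((11 + 6) + 13) = (-12 - (2 - 3))*(17 + 13) = (-12 - 1*(-1))*30 = (-12 + 1)*30 = -11*30 = -330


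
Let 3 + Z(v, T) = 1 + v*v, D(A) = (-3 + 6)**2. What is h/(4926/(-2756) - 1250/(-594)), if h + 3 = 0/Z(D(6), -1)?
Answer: -1227798/129739 ≈ -9.4636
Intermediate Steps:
D(A) = 9 (D(A) = 3**2 = 9)
Z(v, T) = -2 + v**2 (Z(v, T) = -3 + (1 + v*v) = -3 + (1 + v**2) = -2 + v**2)
h = -3 (h = -3 + 0/(-2 + 9**2) = -3 + 0/(-2 + 81) = -3 + 0/79 = -3 + 0*(1/79) = -3 + 0 = -3)
h/(4926/(-2756) - 1250/(-594)) = -3/(4926/(-2756) - 1250/(-594)) = -3/(4926*(-1/2756) - 1250*(-1/594)) = -3/(-2463/1378 + 625/297) = -3/129739/409266 = -3*409266/129739 = -1227798/129739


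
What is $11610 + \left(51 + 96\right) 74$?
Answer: $22488$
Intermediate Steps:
$11610 + \left(51 + 96\right) 74 = 11610 + 147 \cdot 74 = 11610 + 10878 = 22488$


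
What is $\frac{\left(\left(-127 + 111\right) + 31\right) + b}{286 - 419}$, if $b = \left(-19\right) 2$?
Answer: $\frac{23}{133} \approx 0.17293$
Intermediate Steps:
$b = -38$
$\frac{\left(\left(-127 + 111\right) + 31\right) + b}{286 - 419} = \frac{\left(\left(-127 + 111\right) + 31\right) - 38}{286 - 419} = \frac{\left(-16 + 31\right) - 38}{-133} = \left(15 - 38\right) \left(- \frac{1}{133}\right) = \left(-23\right) \left(- \frac{1}{133}\right) = \frac{23}{133}$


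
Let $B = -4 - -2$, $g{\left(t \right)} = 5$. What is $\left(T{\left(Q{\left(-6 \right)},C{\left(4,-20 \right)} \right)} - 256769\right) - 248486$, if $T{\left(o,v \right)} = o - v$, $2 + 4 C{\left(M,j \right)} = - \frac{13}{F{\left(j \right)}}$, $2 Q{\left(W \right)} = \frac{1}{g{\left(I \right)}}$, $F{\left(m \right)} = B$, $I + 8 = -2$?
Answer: $- \frac{20210241}{40} \approx -5.0526 \cdot 10^{5}$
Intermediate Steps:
$I = -10$ ($I = -8 - 2 = -10$)
$B = -2$ ($B = -4 + 2 = -2$)
$F{\left(m \right)} = -2$
$Q{\left(W \right)} = \frac{1}{10}$ ($Q{\left(W \right)} = \frac{1}{2 \cdot 5} = \frac{1}{2} \cdot \frac{1}{5} = \frac{1}{10}$)
$C{\left(M,j \right)} = \frac{9}{8}$ ($C{\left(M,j \right)} = - \frac{1}{2} + \frac{\left(-13\right) \frac{1}{-2}}{4} = - \frac{1}{2} + \frac{\left(-13\right) \left(- \frac{1}{2}\right)}{4} = - \frac{1}{2} + \frac{1}{4} \cdot \frac{13}{2} = - \frac{1}{2} + \frac{13}{8} = \frac{9}{8}$)
$\left(T{\left(Q{\left(-6 \right)},C{\left(4,-20 \right)} \right)} - 256769\right) - 248486 = \left(\left(\frac{1}{10} - \frac{9}{8}\right) - 256769\right) - 248486 = \left(- \frac{41}{40} - 256769\right) - 248486 = - \frac{10270801}{40} - 248486 = - \frac{20210241}{40}$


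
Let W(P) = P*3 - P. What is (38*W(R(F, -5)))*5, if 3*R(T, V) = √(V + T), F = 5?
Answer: 0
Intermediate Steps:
R(T, V) = √(T + V)/3 (R(T, V) = √(V + T)/3 = √(T + V)/3)
W(P) = 2*P (W(P) = 3*P - P = 2*P)
(38*W(R(F, -5)))*5 = (38*(2*(√(5 - 5)/3)))*5 = (38*(2*(√0/3)))*5 = (38*(2*((⅓)*0)))*5 = (38*(2*0))*5 = (38*0)*5 = 0*5 = 0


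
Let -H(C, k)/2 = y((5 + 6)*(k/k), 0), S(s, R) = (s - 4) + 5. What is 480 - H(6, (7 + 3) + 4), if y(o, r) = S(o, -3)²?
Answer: 768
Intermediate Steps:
S(s, R) = 1 + s (S(s, R) = (-4 + s) + 5 = 1 + s)
y(o, r) = (1 + o)²
H(C, k) = -288 (H(C, k) = -2*(1 + (5 + 6)*(k/k))² = -2*(1 + 11*1)² = -2*(1 + 11)² = -2*12² = -2*144 = -288)
480 - H(6, (7 + 3) + 4) = 480 - 1*(-288) = 480 + 288 = 768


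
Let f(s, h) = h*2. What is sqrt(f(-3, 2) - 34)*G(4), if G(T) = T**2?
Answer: 16*I*sqrt(30) ≈ 87.636*I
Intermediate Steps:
f(s, h) = 2*h
sqrt(f(-3, 2) - 34)*G(4) = sqrt(2*2 - 34)*4**2 = sqrt(4 - 34)*16 = sqrt(-30)*16 = (I*sqrt(30))*16 = 16*I*sqrt(30)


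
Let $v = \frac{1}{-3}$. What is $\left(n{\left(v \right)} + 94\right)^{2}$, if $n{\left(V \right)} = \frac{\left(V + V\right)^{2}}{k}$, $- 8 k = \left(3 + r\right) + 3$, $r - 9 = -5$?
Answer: $\frac{17757796}{2025} \approx 8769.3$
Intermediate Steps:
$r = 4$ ($r = 9 - 5 = 4$)
$k = - \frac{5}{4}$ ($k = - \frac{\left(3 + 4\right) + 3}{8} = - \frac{7 + 3}{8} = \left(- \frac{1}{8}\right) 10 = - \frac{5}{4} \approx -1.25$)
$v = - \frac{1}{3} \approx -0.33333$
$n{\left(V \right)} = - \frac{16 V^{2}}{5}$ ($n{\left(V \right)} = \frac{\left(V + V\right)^{2}}{- \frac{5}{4}} = \left(2 V\right)^{2} \left(- \frac{4}{5}\right) = 4 V^{2} \left(- \frac{4}{5}\right) = - \frac{16 V^{2}}{5}$)
$\left(n{\left(v \right)} + 94\right)^{2} = \left(- \frac{16 \left(- \frac{1}{3}\right)^{2}}{5} + 94\right)^{2} = \left(\left(- \frac{16}{5}\right) \frac{1}{9} + 94\right)^{2} = \left(- \frac{16}{45} + 94\right)^{2} = \left(\frac{4214}{45}\right)^{2} = \frac{17757796}{2025}$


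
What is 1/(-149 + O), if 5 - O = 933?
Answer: -1/1077 ≈ -0.00092851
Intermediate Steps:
O = -928 (O = 5 - 1*933 = 5 - 933 = -928)
1/(-149 + O) = 1/(-149 - 928) = 1/(-1077) = -1/1077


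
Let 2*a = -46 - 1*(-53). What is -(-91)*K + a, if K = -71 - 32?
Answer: -18739/2 ≈ -9369.5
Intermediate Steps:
K = -103
a = 7/2 (a = (-46 - 1*(-53))/2 = (-46 + 53)/2 = (1/2)*7 = 7/2 ≈ 3.5000)
-(-91)*K + a = -(-91)*(-103) + 7/2 = -91*103 + 7/2 = -9373 + 7/2 = -18739/2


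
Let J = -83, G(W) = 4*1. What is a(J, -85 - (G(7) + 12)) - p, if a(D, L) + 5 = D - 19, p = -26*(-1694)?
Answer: -44151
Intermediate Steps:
G(W) = 4
p = 44044
a(D, L) = -24 + D (a(D, L) = -5 + (D - 19) = -5 + (-19 + D) = -24 + D)
a(J, -85 - (G(7) + 12)) - p = (-24 - 83) - 1*44044 = -107 - 44044 = -44151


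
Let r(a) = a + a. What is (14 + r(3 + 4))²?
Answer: 784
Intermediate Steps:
r(a) = 2*a
(14 + r(3 + 4))² = (14 + 2*(3 + 4))² = (14 + 2*7)² = (14 + 14)² = 28² = 784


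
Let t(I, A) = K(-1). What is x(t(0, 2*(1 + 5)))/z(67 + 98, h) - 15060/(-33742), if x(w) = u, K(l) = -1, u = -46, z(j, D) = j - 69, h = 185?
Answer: -26593/809808 ≈ -0.032839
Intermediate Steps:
z(j, D) = -69 + j
t(I, A) = -1
x(w) = -46
x(t(0, 2*(1 + 5)))/z(67 + 98, h) - 15060/(-33742) = -46/(-69 + (67 + 98)) - 15060/(-33742) = -46/(-69 + 165) - 15060*(-1/33742) = -46/96 + 7530/16871 = -46*1/96 + 7530/16871 = -23/48 + 7530/16871 = -26593/809808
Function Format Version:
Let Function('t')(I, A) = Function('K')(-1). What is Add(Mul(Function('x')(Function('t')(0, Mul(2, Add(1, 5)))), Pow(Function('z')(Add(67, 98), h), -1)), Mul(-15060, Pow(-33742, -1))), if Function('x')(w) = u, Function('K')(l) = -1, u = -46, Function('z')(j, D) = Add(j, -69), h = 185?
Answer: Rational(-26593, 809808) ≈ -0.032839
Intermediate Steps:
Function('z')(j, D) = Add(-69, j)
Function('t')(I, A) = -1
Function('x')(w) = -46
Add(Mul(Function('x')(Function('t')(0, Mul(2, Add(1, 5)))), Pow(Function('z')(Add(67, 98), h), -1)), Mul(-15060, Pow(-33742, -1))) = Add(Mul(-46, Pow(Add(-69, Add(67, 98)), -1)), Mul(-15060, Pow(-33742, -1))) = Add(Mul(-46, Pow(Add(-69, 165), -1)), Mul(-15060, Rational(-1, 33742))) = Add(Mul(-46, Pow(96, -1)), Rational(7530, 16871)) = Add(Mul(-46, Rational(1, 96)), Rational(7530, 16871)) = Add(Rational(-23, 48), Rational(7530, 16871)) = Rational(-26593, 809808)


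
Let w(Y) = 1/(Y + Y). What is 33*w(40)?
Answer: 33/80 ≈ 0.41250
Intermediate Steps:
w(Y) = 1/(2*Y)
33*w(40) = 33*((½)/40) = 33*((½)*(1/40)) = 33*(1/80) = 33/80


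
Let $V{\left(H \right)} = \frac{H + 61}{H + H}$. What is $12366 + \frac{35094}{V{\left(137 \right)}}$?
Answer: $\frac{2010704}{33} \approx 60930.0$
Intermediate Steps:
$V{\left(H \right)} = \frac{61 + H}{2 H}$
$12366 + \frac{35094}{V{\left(137 \right)}} = 12366 + \frac{35094}{\frac{1}{2} \cdot \frac{1}{137} \left(61 + 137\right)} = 12366 + \frac{35094}{\frac{1}{2} \cdot \frac{1}{137} \cdot 198} = 12366 + \frac{35094}{\frac{99}{137}} = 12366 + 35094 \cdot \frac{137}{99} = 12366 + \frac{1602626}{33} = \frac{2010704}{33}$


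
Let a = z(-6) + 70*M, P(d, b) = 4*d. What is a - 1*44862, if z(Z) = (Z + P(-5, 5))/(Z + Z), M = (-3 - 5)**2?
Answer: -242279/6 ≈ -40380.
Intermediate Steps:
M = 64 (M = (-8)**2 = 64)
z(Z) = (-20 + Z)/(2*Z) (z(Z) = (Z + 4*(-5))/(Z + Z) = (Z - 20)/((2*Z)) = (-20 + Z)*(1/(2*Z)) = (-20 + Z)/(2*Z))
a = 26893/6 (a = (1/2)*(-20 - 6)/(-6) + 70*64 = (1/2)*(-1/6)*(-26) + 4480 = 13/6 + 4480 = 26893/6 ≈ 4482.2)
a - 1*44862 = 26893/6 - 1*44862 = 26893/6 - 44862 = -242279/6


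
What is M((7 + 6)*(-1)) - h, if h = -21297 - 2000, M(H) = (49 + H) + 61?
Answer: 23394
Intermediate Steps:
M(H) = 110 + H
h = -23297
M((7 + 6)*(-1)) - h = (110 + (7 + 6)*(-1)) - 1*(-23297) = (110 + 13*(-1)) + 23297 = (110 - 13) + 23297 = 97 + 23297 = 23394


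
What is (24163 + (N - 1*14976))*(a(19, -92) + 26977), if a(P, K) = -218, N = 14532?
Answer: 634696721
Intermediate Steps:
(24163 + (N - 1*14976))*(a(19, -92) + 26977) = (24163 + (14532 - 1*14976))*(-218 + 26977) = (24163 + (14532 - 14976))*26759 = (24163 - 444)*26759 = 23719*26759 = 634696721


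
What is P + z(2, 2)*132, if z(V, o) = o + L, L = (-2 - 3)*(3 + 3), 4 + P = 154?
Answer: -3546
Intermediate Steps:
P = 150 (P = -4 + 154 = 150)
L = -30 (L = -5*6 = -30)
z(V, o) = -30 + o (z(V, o) = o - 30 = -30 + o)
P + z(2, 2)*132 = 150 + (-30 + 2)*132 = 150 - 28*132 = 150 - 3696 = -3546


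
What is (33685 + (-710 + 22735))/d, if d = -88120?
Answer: -5571/8812 ≈ -0.63221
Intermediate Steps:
(33685 + (-710 + 22735))/d = (33685 + (-710 + 22735))/(-88120) = (33685 + 22025)*(-1/88120) = 55710*(-1/88120) = -5571/8812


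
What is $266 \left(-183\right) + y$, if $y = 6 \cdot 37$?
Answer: $-48456$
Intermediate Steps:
$y = 222$
$266 \left(-183\right) + y = 266 \left(-183\right) + 222 = -48678 + 222 = -48456$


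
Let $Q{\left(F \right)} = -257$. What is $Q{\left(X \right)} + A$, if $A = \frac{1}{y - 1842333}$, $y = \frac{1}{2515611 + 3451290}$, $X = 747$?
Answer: $- \frac{2825205791315125}{10993018620032} \approx -257.0$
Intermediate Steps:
$y = \frac{1}{5966901} \approx 1.6759 \cdot 10^{-7}$
$A = - \frac{5966901}{10993018620032}$ ($A = \frac{1}{\frac{1}{5966901} - 1842333} = \frac{1}{- \frac{10993018620032}{5966901}} = - \frac{5966901}{10993018620032} \approx -5.4279 \cdot 10^{-7}$)
$Q{\left(X \right)} + A = -257 - \frac{5966901}{10993018620032} = - \frac{2825205791315125}{10993018620032}$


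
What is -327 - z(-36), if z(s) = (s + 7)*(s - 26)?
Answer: -2125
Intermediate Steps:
z(s) = (-26 + s)*(7 + s) (z(s) = (7 + s)*(-26 + s) = (-26 + s)*(7 + s))
-327 - z(-36) = -327 - (-182 + (-36)² - 19*(-36)) = -327 - (-182 + 1296 + 684) = -327 - 1*1798 = -327 - 1798 = -2125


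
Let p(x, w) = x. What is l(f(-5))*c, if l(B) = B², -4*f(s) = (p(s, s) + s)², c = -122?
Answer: -76250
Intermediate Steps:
f(s) = -s² (f(s) = -(s + s)²/4 = -4*s²/4 = -s²)
l(f(-5))*c = (-1*(-5)²)²*(-122) = (-1*25)²*(-122) = (-25)²*(-122) = 625*(-122) = -76250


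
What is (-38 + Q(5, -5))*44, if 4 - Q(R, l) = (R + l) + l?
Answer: -1276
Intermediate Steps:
Q(R, l) = 4 - R - 2*l (Q(R, l) = 4 - ((R + l) + l) = 4 - (R + 2*l) = 4 + (-R - 2*l) = 4 - R - 2*l)
(-38 + Q(5, -5))*44 = (-38 + (4 - 1*5 - 2*(-5)))*44 = (-38 + (4 - 5 + 10))*44 = (-38 + 9)*44 = -29*44 = -1276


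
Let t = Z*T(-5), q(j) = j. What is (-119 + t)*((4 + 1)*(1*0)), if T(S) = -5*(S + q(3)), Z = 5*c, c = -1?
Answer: 0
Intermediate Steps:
Z = -5 (Z = 5*(-1) = -5)
T(S) = -15 - 5*S (T(S) = -5*(S + 3) = -5*(3 + S) = -15 - 5*S)
t = -50 (t = -5*(-15 - 5*(-5)) = -5*(-15 + 25) = -5*10 = -50)
(-119 + t)*((4 + 1)*(1*0)) = (-119 - 50)*((4 + 1)*(1*0)) = -845*0 = -169*0 = 0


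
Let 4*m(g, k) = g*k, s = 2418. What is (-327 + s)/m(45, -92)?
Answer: -697/345 ≈ -2.0203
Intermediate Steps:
m(g, k) = g*k/4 (m(g, k) = (g*k)/4 = g*k/4)
(-327 + s)/m(45, -92) = (-327 + 2418)/(((¼)*45*(-92))) = 2091/(-1035) = 2091*(-1/1035) = -697/345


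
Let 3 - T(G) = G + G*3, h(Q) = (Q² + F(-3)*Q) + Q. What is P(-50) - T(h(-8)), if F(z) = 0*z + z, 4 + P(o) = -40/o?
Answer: 1569/5 ≈ 313.80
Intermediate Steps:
P(o) = -4 - 40/o
F(z) = z (F(z) = 0 + z = z)
h(Q) = Q² - 2*Q (h(Q) = (Q² - 3*Q) + Q = Q² - 2*Q)
T(G) = 3 - 4*G (T(G) = 3 - (G + G*3) = 3 - (G + 3*G) = 3 - 4*G)
P(-50) - T(h(-8)) = (-4 - 40/(-50)) - (3 - (-32)*(-2 - 8)) = (-4 - 40*(-1/50)) - (3 - (-32)*(-10)) = (-4 + ⅘) - (3 - 4*80) = -16/5 - (3 - 320) = -16/5 - 1*(-317) = -16/5 + 317 = 1569/5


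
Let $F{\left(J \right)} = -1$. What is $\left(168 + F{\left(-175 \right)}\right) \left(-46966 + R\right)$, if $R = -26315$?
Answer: $-12237927$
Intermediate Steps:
$\left(168 + F{\left(-175 \right)}\right) \left(-46966 + R\right) = \left(168 - 1\right) \left(-46966 - 26315\right) = 167 \left(-73281\right) = -12237927$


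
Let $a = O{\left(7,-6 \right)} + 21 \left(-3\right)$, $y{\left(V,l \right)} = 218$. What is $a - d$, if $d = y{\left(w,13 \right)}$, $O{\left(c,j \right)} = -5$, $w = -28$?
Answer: $-286$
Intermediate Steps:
$d = 218$
$a = -68$ ($a = -5 + 21 \left(-3\right) = -5 - 63 = -68$)
$a - d = -68 - 218 = -286$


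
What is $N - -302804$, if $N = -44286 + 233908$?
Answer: $492426$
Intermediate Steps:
$N = 189622$
$N - -302804 = 189622 - -302804 = 189622 + 302804 = 492426$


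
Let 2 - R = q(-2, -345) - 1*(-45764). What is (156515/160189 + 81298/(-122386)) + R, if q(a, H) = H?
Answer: -445194600129175/9802445477 ≈ -45417.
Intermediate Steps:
R = -45417 (R = 2 - (-345 - 1*(-45764)) = 2 - (-345 + 45764) = 2 - 1*45419 = 2 - 45419 = -45417)
(156515/160189 + 81298/(-122386)) + R = (156515/160189 + 81298/(-122386)) - 45417 = (156515*(1/160189) + 81298*(-1/122386)) - 45417 = (156515/160189 - 40649/61193) - 45417 = 3066099734/9802445477 - 45417 = -445194600129175/9802445477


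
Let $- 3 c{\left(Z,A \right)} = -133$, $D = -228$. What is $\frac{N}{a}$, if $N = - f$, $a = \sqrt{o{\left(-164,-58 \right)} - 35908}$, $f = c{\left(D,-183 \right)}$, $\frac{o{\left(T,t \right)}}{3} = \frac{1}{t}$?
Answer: $\frac{133 i \sqrt{120794686}}{6248001} \approx 0.23396 i$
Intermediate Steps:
$o{\left(T,t \right)} = \frac{3}{t}$
$c{\left(Z,A \right)} = \frac{133}{3}$ ($c{\left(Z,A \right)} = \left(- \frac{1}{3}\right) \left(-133\right) = \frac{133}{3}$)
$f = \frac{133}{3} \approx 44.333$
$a = \frac{i \sqrt{120794686}}{58}$ ($a = \sqrt{\frac{3}{-58} - 35908} = \sqrt{3 \left(- \frac{1}{58}\right) - 35908} = \sqrt{- \frac{3}{58} - 35908} = \sqrt{- \frac{2082667}{58}} = \frac{i \sqrt{120794686}}{58} \approx 189.49 i$)
$N = - \frac{133}{3}$ ($N = \left(-1\right) \frac{133}{3} = - \frac{133}{3} \approx -44.333$)
$\frac{N}{a} = - \frac{133}{3 \frac{i \sqrt{120794686}}{58}} = - \frac{133 \left(- \frac{i \sqrt{120794686}}{2082667}\right)}{3} = \frac{133 i \sqrt{120794686}}{6248001}$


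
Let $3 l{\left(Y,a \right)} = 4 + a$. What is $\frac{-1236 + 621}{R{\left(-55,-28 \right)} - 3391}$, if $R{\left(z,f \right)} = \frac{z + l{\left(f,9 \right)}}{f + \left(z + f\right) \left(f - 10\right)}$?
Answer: $\frac{576747}{3180095} \approx 0.18136$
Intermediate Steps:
$l{\left(Y,a \right)} = \frac{4}{3} + \frac{a}{3}$ ($l{\left(Y,a \right)} = \frac{4 + a}{3} = \frac{4}{3} + \frac{a}{3}$)
$R{\left(z,f \right)} = \frac{\frac{13}{3} + z}{f + \left(-10 + f\right) \left(f + z\right)}$ ($R{\left(z,f \right)} = \frac{z + \left(\frac{4}{3} + \frac{1}{3} \cdot 9\right)}{f + \left(z + f\right) \left(f - 10\right)} = \frac{z + \left(\frac{4}{3} + 3\right)}{f + \left(f + z\right) \left(-10 + f\right)} = \frac{z + \frac{13}{3}}{f + \left(-10 + f\right) \left(f + z\right)} = \frac{\frac{13}{3} + z}{f + \left(-10 + f\right) \left(f + z\right)}$)
$\frac{-1236 + 621}{R{\left(-55,-28 \right)} - 3391} = \frac{-1236 + 621}{\frac{\frac{13}{3} - 55}{\left(-28\right)^{2} - -550 - -252 - -1540} - 3391} = - \frac{615}{\frac{1}{784 + 550 + 252 + 1540} \left(- \frac{152}{3}\right) - 3391} = - \frac{615}{\frac{1}{3126} \left(- \frac{152}{3}\right) - 3391} = - \frac{615}{- \frac{76}{4689} - 3391} = - \frac{615}{- \frac{15900475}{4689}} = \left(-615\right) \left(- \frac{4689}{15900475}\right) = \frac{576747}{3180095}$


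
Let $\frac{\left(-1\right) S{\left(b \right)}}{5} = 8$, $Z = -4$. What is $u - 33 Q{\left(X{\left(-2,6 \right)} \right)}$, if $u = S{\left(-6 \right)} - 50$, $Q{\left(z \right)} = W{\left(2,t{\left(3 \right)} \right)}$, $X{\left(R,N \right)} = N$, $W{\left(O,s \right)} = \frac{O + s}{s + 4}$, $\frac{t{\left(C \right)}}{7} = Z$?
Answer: $- \frac{503}{4} \approx -125.75$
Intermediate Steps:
$S{\left(b \right)} = -40$ ($S{\left(b \right)} = \left(-5\right) 8 = -40$)
$t{\left(C \right)} = -28$ ($t{\left(C \right)} = 7 \left(-4\right) = -28$)
$W{\left(O,s \right)} = \frac{O + s}{4 + s}$
$Q{\left(z \right)} = \frac{13}{12}$ ($Q{\left(z \right)} = \frac{2 - 28}{4 - 28} = \frac{1}{-24} \left(-26\right) = \left(- \frac{1}{24}\right) \left(-26\right) = \frac{13}{12}$)
$u = -90$ ($u = -40 - 50 = -90$)
$u - 33 Q{\left(X{\left(-2,6 \right)} \right)} = -90 - \frac{143}{4} = - \frac{503}{4}$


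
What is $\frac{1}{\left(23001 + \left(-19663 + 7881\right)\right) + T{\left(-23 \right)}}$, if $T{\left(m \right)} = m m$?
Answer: $\frac{1}{11748} \approx 8.5121 \cdot 10^{-5}$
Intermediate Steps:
$T{\left(m \right)} = m^{2}$
$\frac{1}{\left(23001 + \left(-19663 + 7881\right)\right) + T{\left(-23 \right)}} = \frac{1}{\left(23001 + \left(-19663 + 7881\right)\right) + \left(-23\right)^{2}} = \frac{1}{\left(23001 - 11782\right) + 529} = \frac{1}{11219 + 529} = \frac{1}{11748}$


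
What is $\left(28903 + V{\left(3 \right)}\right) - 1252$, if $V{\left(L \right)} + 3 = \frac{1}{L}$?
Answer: $\frac{82945}{3} \approx 27648.0$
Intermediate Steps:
$V{\left(L \right)} = -3 + \frac{1}{L}$
$\left(28903 + V{\left(3 \right)}\right) - 1252 = \left(28903 - \left(3 - \frac{1}{3}\right)\right) - 1252 = \left(28903 + \left(-3 + \frac{1}{3}\right)\right) - 1252 = \left(28903 - \frac{8}{3}\right) - 1252 = \frac{86701}{3} - 1252 = \frac{82945}{3}$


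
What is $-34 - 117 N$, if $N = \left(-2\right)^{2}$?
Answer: $-502$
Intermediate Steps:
$N = 4$
$-34 - 117 N = -34 - 468 = -502$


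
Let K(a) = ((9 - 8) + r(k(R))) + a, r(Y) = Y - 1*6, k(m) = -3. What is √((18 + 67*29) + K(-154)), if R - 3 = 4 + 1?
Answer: √1799 ≈ 42.415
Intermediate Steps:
R = 8 (R = 3 + (4 + 1) = 3 + 5 = 8)
r(Y) = -6 + Y (r(Y) = Y - 6 = -6 + Y)
K(a) = -8 + a (K(a) = ((9 - 8) + (-6 - 3)) + a = (1 - 9) + a = -8 + a)
√((18 + 67*29) + K(-154)) = √((18 + 67*29) + (-8 - 154)) = √((18 + 1943) - 162) = √(1961 - 162) = √1799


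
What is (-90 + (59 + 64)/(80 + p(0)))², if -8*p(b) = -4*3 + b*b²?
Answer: 208051776/26569 ≈ 7830.6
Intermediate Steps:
p(b) = 3/2 - b³/8 (p(b) = -(-4*3 + b*b²)/8 = -(-12 + b³)/8 = 3/2 - b³/8)
(-90 + (59 + 64)/(80 + p(0)))² = (-90 + (59 + 64)/(80 + (3/2 - ⅛*0³)))² = (-90 + 123/(80 + (3/2 - ⅛*0)))² = (-90 + 123/(80 + (3/2 + 0)))² = (-90 + 123/(80 + 3/2))² = (-90 + 123/(163/2))² = (-90 + 123*(2/163))² = (-90 + 246/163)² = (-14424/163)² = 208051776/26569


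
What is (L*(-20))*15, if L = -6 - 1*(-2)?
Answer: 1200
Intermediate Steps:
L = -4 (L = -6 + 2 = -4)
(L*(-20))*15 = -4*(-20)*15 = 80*15 = 1200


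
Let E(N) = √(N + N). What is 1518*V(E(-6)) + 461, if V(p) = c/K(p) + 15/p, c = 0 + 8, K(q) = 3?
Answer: 4509 - 3795*I*√3 ≈ 4509.0 - 6573.1*I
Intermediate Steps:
c = 8
E(N) = √2*√N (E(N) = √(2*N) = √2*√N)
V(p) = 8/3 + 15/p
1518*V(E(-6)) + 461 = 1518*(8/3 + 15/((√2*√(-6)))) + 461 = 1518*(8/3 + 15/((√2*(I*√6)))) + 461 = 1518*(8/3 + 15/((2*I*√3))) + 461 = 1518*(8/3 + 15*(-I*√3/6)) + 461 = 1518*(8/3 - 5*I*√3/2) + 461 = (4048 - 3795*I*√3) + 461 = 4509 - 3795*I*√3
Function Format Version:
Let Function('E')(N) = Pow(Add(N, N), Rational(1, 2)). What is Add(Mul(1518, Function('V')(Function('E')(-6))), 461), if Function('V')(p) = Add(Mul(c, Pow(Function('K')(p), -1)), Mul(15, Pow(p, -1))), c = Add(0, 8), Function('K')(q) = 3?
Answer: Add(4509, Mul(-3795, I, Pow(3, Rational(1, 2)))) ≈ Add(4509.0, Mul(-6573.1, I))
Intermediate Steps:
c = 8
Function('E')(N) = Mul(Pow(2, Rational(1, 2)), Pow(N, Rational(1, 2))) (Function('E')(N) = Pow(Mul(2, N), Rational(1, 2)) = Mul(Pow(2, Rational(1, 2)), Pow(N, Rational(1, 2))))
Function('V')(p) = Add(Rational(8, 3), Mul(15, Pow(p, -1))) (Function('V')(p) = Add(Mul(8, Pow(3, -1)), Mul(15, Pow(p, -1))) = Add(Mul(8, Rational(1, 3)), Mul(15, Pow(p, -1))) = Add(Rational(8, 3), Mul(15, Pow(p, -1))))
Add(Mul(1518, Function('V')(Function('E')(-6))), 461) = Add(Mul(1518, Add(Rational(8, 3), Mul(15, Pow(Mul(Pow(2, Rational(1, 2)), Pow(-6, Rational(1, 2))), -1)))), 461) = Add(Mul(1518, Add(Rational(8, 3), Mul(15, Pow(Mul(Pow(2, Rational(1, 2)), Mul(I, Pow(6, Rational(1, 2)))), -1)))), 461) = Add(Mul(1518, Add(Rational(8, 3), Mul(15, Pow(Mul(2, I, Pow(3, Rational(1, 2))), -1)))), 461) = Add(Mul(1518, Add(Rational(8, 3), Mul(15, Mul(Rational(-1, 6), I, Pow(3, Rational(1, 2)))))), 461) = Add(Mul(1518, Add(Rational(8, 3), Mul(Rational(-5, 2), I, Pow(3, Rational(1, 2))))), 461) = Add(Add(4048, Mul(-3795, I, Pow(3, Rational(1, 2)))), 461) = Add(4509, Mul(-3795, I, Pow(3, Rational(1, 2))))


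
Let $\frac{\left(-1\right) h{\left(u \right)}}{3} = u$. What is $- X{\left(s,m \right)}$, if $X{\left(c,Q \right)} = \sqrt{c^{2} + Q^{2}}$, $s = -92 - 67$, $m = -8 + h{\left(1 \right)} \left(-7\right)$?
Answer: $- 5 \sqrt{1018} \approx -159.53$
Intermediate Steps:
$h{\left(u \right)} = - 3 u$
$m = 13$ ($m = -8 + \left(-3\right) 1 \left(-7\right) = -8 - -21 = -8 + 21 = 13$)
$s = -159$ ($s = -92 - 67 = -159$)
$X{\left(c,Q \right)} = \sqrt{Q^{2} + c^{2}}$
$- X{\left(s,m \right)} = - \sqrt{13^{2} + \left(-159\right)^{2}} = - \sqrt{169 + 25281} = - \sqrt{25450} = - 5 \sqrt{1018}$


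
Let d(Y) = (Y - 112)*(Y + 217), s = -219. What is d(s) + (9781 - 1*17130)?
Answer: -6687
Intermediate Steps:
d(Y) = (-112 + Y)*(217 + Y)
d(s) + (9781 - 1*17130) = (-24304 + (-219)² + 105*(-219)) + (9781 - 1*17130) = (-24304 + 47961 - 22995) + (9781 - 17130) = 662 - 7349 = -6687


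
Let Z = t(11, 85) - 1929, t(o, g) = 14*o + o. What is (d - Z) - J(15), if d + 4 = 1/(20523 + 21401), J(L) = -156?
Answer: 80326385/41924 ≈ 1916.0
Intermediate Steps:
t(o, g) = 15*o
d = -167695/41924 (d = -4 + 1/(20523 + 21401) = -4 + 1/41924 = -167695/41924 ≈ -4.0000)
Z = -1764 (Z = 15*11 - 1929 = 165 - 1929 = -1764)
(d - Z) - J(15) = (-167695/41924 - 1*(-1764)) - 1*(-156) = (-167695/41924 + 1764) + 156 = 73786241/41924 + 156 = 80326385/41924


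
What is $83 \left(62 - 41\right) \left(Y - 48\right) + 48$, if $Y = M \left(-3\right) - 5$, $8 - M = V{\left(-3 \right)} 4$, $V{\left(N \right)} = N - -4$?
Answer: $-113247$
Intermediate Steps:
$V{\left(N \right)} = 4 + N$ ($V{\left(N \right)} = N + 4 = 4 + N$)
$M = 4$ ($M = 8 - \left(4 - 3\right) 4 = 8 - 1 \cdot 4 = 8 - 4 = 4$)
$Y = -17$ ($Y = 4 \left(-3\right) - 5 = -12 - 5 = -17$)
$83 \left(62 - 41\right) \left(Y - 48\right) + 48 = 83 \left(62 - 41\right) \left(-17 - 48\right) + 48 = 83 \cdot 21 \left(-65\right) + 48 = 83 \left(-1365\right) + 48 = -113295 + 48 = -113247$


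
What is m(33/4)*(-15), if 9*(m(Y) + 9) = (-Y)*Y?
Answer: 3975/16 ≈ 248.44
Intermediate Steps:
m(Y) = -9 - Y**2/9 (m(Y) = -9 + ((-Y)*Y)/9 = -9 + (-Y**2)/9 = -9 - Y**2/9)
m(33/4)*(-15) = (-9 - (33/4)**2/9)*(-15) = (-9 - 1/9*1089/16)*(-15) = (-9 - 121/16)*(-15) = -265/16*(-15) = 3975/16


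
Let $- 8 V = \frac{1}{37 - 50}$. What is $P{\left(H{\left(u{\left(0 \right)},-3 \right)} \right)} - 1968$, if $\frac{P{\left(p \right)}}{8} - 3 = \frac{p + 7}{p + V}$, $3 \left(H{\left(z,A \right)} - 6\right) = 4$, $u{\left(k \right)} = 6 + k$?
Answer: $- \frac{4417928}{2291} \approx -1928.4$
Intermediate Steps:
$H{\left(z,A \right)} = \frac{22}{3}$ ($H{\left(z,A \right)} = 6 + \frac{1}{3} \cdot 4 = 6 + \frac{4}{3} = \frac{22}{3}$)
$V = \frac{1}{104}$ ($V = - \frac{1}{8 \left(37 - 50\right)} = - \frac{1}{8 \left(-13\right)} = \left(- \frac{1}{8}\right) \left(- \frac{1}{13}\right) = \frac{1}{104} \approx 0.0096154$)
$P{\left(p \right)} = 24 + \frac{8 \left(7 + p\right)}{\frac{1}{104} + p}$ ($P{\left(p \right)} = 24 + 8 \frac{p + 7}{p + \frac{1}{104}} = 24 + 8 \frac{7 + p}{\frac{1}{104} + p} = 24 + \frac{8 \left(7 + p\right)}{\frac{1}{104} + p}$)
$P{\left(H{\left(u{\left(0 \right)},-3 \right)} \right)} - 1968 = \frac{8 \left(731 + 416 \cdot \frac{22}{3}\right)}{1 + 104 \cdot \frac{22}{3}} - 1968 = \frac{8 \left(731 + \frac{9152}{3}\right)}{1 + \frac{2288}{3}} - 1968 = 8 \frac{1}{\frac{2291}{3}} \cdot \frac{11345}{3} - 1968 = 8 \cdot \frac{3}{2291} \cdot \frac{11345}{3} - 1968 = \frac{90760}{2291} - 1968 = - \frac{4417928}{2291}$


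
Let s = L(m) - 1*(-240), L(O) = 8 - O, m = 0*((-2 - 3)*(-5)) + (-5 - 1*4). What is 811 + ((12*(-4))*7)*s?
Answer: -85541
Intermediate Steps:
m = -9 (m = 0*(-5*(-5)) + (-5 - 4) = 0*25 - 9 = 0 - 9 = -9)
s = 257 (s = (8 - 1*(-9)) - 1*(-240) = (8 + 9) + 240 = 17 + 240 = 257)
811 + ((12*(-4))*7)*s = 811 + ((12*(-4))*7)*257 = 811 - 48*7*257 = 811 - 336*257 = 811 - 86352 = -85541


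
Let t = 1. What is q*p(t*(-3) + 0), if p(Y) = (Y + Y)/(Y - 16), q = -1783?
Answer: -10698/19 ≈ -563.05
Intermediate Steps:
p(Y) = 2*Y/(-16 + Y) (p(Y) = (2*Y)/(-16 + Y) = 2*Y/(-16 + Y))
q*p(t*(-3) + 0) = -3566*(1*(-3) + 0)/(-16 + (1*(-3) + 0)) = -3566*(-3 + 0)/(-16 + (-3 + 0)) = -3566*(-3)/(-16 - 3) = -3566*(-3)/(-19) = -3566*(-3)*(-1)/19 = -1783*6/19 = -10698/19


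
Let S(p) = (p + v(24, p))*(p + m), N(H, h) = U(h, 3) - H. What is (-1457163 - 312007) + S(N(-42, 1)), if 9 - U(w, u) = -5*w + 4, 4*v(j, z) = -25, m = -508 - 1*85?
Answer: -7175683/4 ≈ -1.7939e+6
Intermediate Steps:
m = -593 (m = -508 - 85 = -593)
v(j, z) = -25/4 (v(j, z) = (1/4)*(-25) = -25/4)
U(w, u) = 5 + 5*w (U(w, u) = 9 - (-5*w + 4) = 9 - (4 - 5*w) = 9 + (-4 + 5*w) = 5 + 5*w)
N(H, h) = 5 - H + 5*h (N(H, h) = (5 + 5*h) - H = 5 - H + 5*h)
S(p) = (-593 + p)*(-25/4 + p) (S(p) = (p - 25/4)*(p - 593) = (-25/4 + p)*(-593 + p) = (-593 + p)*(-25/4 + p))
(-1457163 - 312007) + S(N(-42, 1)) = (-1457163 - 312007) + (14825/4 + (5 - 1*(-42) + 5*1)**2 - 2397*(5 - 1*(-42) + 5*1)/4) = -1769170 + (14825/4 + (5 + 42 + 5)**2 - 2397*(5 + 42 + 5)/4) = -1769170 + (14825/4 + 52**2 - 2397/4*52) = -1769170 + (14825/4 + 2704 - 31161) = -1769170 - 99003/4 = -7175683/4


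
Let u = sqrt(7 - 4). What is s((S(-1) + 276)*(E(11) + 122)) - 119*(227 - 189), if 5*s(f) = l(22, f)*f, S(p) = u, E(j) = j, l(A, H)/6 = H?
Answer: 8085159376/5 + 58585968*sqrt(3)/5 ≈ 1.6373e+9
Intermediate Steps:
l(A, H) = 6*H
u = sqrt(3) ≈ 1.7320
S(p) = sqrt(3)
s(f) = 6*f**2/5 (s(f) = ((6*f)*f)/5 = (6*f**2)/5 = 6*f**2/5)
s((S(-1) + 276)*(E(11) + 122)) - 119*(227 - 189) = 6*((sqrt(3) + 276)*(11 + 122))**2/5 - 119*(227 - 189) = 6*((276 + sqrt(3))*133)**2/5 - 119*38 = 6*(36708 + 133*sqrt(3))**2/5 - 4522 = -4522 + 6*(36708 + 133*sqrt(3))**2/5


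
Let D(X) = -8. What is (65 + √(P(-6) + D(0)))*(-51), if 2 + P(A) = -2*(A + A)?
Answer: -3315 - 51*√14 ≈ -3505.8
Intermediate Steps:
P(A) = -2 - 4*A (P(A) = -2 - 2*(A + A) = -2 - 4*A)
(65 + √(P(-6) + D(0)))*(-51) = (65 + √((-2 - 4*(-6)) - 8))*(-51) = (65 + √((-2 + 24) - 8))*(-51) = (65 + √(22 - 8))*(-51) = (65 + √14)*(-51) = -3315 - 51*√14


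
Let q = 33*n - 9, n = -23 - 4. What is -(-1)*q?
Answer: -900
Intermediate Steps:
n = -27
q = -900 (q = 33*(-27) - 9 = -891 - 9 = -900)
-(-1)*q = -(-1)*(-900) = -1*900 = -900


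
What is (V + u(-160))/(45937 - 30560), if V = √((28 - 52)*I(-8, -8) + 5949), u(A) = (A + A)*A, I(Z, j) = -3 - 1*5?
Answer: 51200/15377 + √6141/15377 ≈ 3.3347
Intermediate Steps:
I(Z, j) = -8 (I(Z, j) = -3 - 5 = -8)
u(A) = 2*A² (u(A) = (2*A)*A = 2*A²)
V = √6141 (V = √((28 - 52)*(-8) + 5949) = √(-24*(-8) + 5949) = √(192 + 5949) = √6141 ≈ 78.365)
(V + u(-160))/(45937 - 30560) = (√6141 + 2*(-160)²)/(45937 - 30560) = (√6141 + 2*25600)/15377 = (√6141 + 51200)*(1/15377) = (51200 + √6141)*(1/15377) = 51200/15377 + √6141/15377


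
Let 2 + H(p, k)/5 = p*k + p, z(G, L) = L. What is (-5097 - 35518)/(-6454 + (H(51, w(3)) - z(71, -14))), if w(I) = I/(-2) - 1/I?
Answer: 16246/2665 ≈ 6.0961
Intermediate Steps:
w(I) = -1/I - I/2 (w(I) = I*(-1/2) - 1/I = -I/2 - 1/I = -1/I - I/2)
H(p, k) = -10 + 5*p + 5*k*p (H(p, k) = -10 + 5*(p*k + p) = -10 + 5*(k*p + p) = -10 + 5*(p + k*p) = -10 + (5*p + 5*k*p) = -10 + 5*p + 5*k*p)
(-5097 - 35518)/(-6454 + (H(51, w(3)) - z(71, -14))) = (-5097 - 35518)/(-6454 + ((-10 + 5*51 + 5*(-1/3 - 1/2*3)*51) - 1*(-14))) = -40615/(-6454 + ((-10 + 255 + 5*(-1*1/3 - 3/2)*51) + 14)) = -40615/(-6454 + ((-10 + 255 + 5*(-1/3 - 3/2)*51) + 14)) = -40615/(-6454 + ((-10 + 255 + 5*(-11/6)*51) + 14)) = -40615/(-6454 + ((-10 + 255 - 935/2) + 14)) = -40615/(-6454 + (-445/2 + 14)) = -40615/(-6454 - 417/2) = -40615/(-13325/2) = -40615*(-2/13325) = 16246/2665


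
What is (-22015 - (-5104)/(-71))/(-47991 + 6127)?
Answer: 1568169/2972344 ≈ 0.52759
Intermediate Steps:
(-22015 - (-5104)/(-71))/(-47991 + 6127) = (-22015 - (-5104)*(-1)/71)/(-41864) = (-22015 - 232*22/71)*(-1/41864) = (-22015 - 5104/71)*(-1/41864) = -1568169/71*(-1/41864) = 1568169/2972344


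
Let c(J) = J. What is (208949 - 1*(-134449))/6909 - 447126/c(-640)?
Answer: 551494709/736960 ≈ 748.34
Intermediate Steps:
(208949 - 1*(-134449))/6909 - 447126/c(-640) = (208949 - 1*(-134449))/6909 - 447126/(-640) = (208949 + 134449)*(1/6909) - 447126*(-1/640) = 343398*(1/6909) + 223563/320 = 114466/2303 + 223563/320 = 551494709/736960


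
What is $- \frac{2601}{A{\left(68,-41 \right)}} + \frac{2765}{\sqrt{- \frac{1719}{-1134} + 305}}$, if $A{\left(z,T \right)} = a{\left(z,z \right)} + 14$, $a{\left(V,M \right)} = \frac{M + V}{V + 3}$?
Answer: $- \frac{184671}{1130} + \frac{8295 \sqrt{540694}}{38621} \approx -5.4942$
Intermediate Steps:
$a{\left(V,M \right)} = \frac{M + V}{3 + V}$
$A{\left(z,T \right)} = 14 + \frac{2 z}{3 + z}$ ($A{\left(z,T \right)} = \frac{z + z}{3 + z} + 14 = \frac{2 z}{3 + z} + 14 = 14 + \frac{2 z}{3 + z}$)
$- \frac{2601}{A{\left(68,-41 \right)}} + \frac{2765}{\sqrt{- \frac{1719}{-1134} + 305}} = - \frac{2601}{2 \frac{1}{3 + 68} \left(21 + 8 \cdot 68\right)} + \frac{2765}{\sqrt{- \frac{1719}{-1134} + 305}} = - \frac{2601}{2 \cdot \frac{1}{71} \left(21 + 544\right)} + \frac{2765}{\sqrt{\left(-1719\right) \left(- \frac{1}{1134}\right) + 305}} = - \frac{2601}{2 \cdot \frac{1}{71} \cdot 565} + \frac{2765}{\sqrt{\frac{191}{126} + 305}} = - \frac{2601}{\frac{1130}{71}} + \frac{2765}{\sqrt{\frac{38621}{126}}} = \left(-2601\right) \frac{71}{1130} + \frac{2765}{\frac{1}{42} \sqrt{540694}} = - \frac{184671}{1130} + 2765 \frac{3 \sqrt{540694}}{38621} = - \frac{184671}{1130} + \frac{8295 \sqrt{540694}}{38621}$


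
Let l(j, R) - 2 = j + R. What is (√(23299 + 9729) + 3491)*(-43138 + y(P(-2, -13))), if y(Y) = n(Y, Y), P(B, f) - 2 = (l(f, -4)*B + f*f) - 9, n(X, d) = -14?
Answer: -150643632 - 86304*√8257 ≈ -1.5849e+8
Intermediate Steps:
l(j, R) = 2 + R + j (l(j, R) = 2 + (j + R) = 2 + (R + j) = 2 + R + j)
P(B, f) = -7 + f² + B*(-2 + f) (P(B, f) = 2 + (((2 - 4 + f)*B + f*f) - 9) = 2 + (((-2 + f)*B + f²) - 9) = 2 + ((B*(-2 + f) + f²) - 9) = 2 + ((f² + B*(-2 + f)) - 9) = 2 + (-9 + f² + B*(-2 + f)) = -7 + f² + B*(-2 + f))
y(Y) = -14
(√(23299 + 9729) + 3491)*(-43138 + y(P(-2, -13))) = (√(23299 + 9729) + 3491)*(-43138 - 14) = (√33028 + 3491)*(-43152) = (2*√8257 + 3491)*(-43152) = (3491 + 2*√8257)*(-43152) = -150643632 - 86304*√8257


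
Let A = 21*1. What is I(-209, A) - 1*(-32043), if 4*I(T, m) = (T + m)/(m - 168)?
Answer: 4710368/147 ≈ 32043.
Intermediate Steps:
A = 21
I(T, m) = (T + m)/(4*(-168 + m)) (I(T, m) = ((T + m)/(m - 168))/4 = ((T + m)/(-168 + m))/4 = (T + m)/(4*(-168 + m)))
I(-209, A) - 1*(-32043) = (-209 + 21)/(4*(-168 + 21)) - 1*(-32043) = (¼)*(-188)/(-147) + 32043 = (¼)*(-1/147)*(-188) + 32043 = 47/147 + 32043 = 4710368/147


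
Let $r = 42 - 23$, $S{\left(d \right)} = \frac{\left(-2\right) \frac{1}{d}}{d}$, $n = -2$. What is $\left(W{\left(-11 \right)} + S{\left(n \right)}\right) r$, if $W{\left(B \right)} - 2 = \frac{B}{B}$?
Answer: $\frac{95}{2} \approx 47.5$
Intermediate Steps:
$W{\left(B \right)} = 3$ ($W{\left(B \right)} = 2 + \frac{B}{B} = 2 + 1 = 3$)
$S{\left(d \right)} = - \frac{2}{d^{2}}$
$r = 19$ ($r = 42 - 23 = 19$)
$\left(W{\left(-11 \right)} + S{\left(n \right)}\right) r = \left(3 - \frac{2}{4}\right) 19 = \left(3 - \frac{1}{2}\right) 19 = \frac{5}{2} \cdot 19 = \frac{95}{2}$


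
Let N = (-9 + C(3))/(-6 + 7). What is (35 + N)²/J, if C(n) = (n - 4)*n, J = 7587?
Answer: 529/7587 ≈ 0.069725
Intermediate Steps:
C(n) = n*(-4 + n) (C(n) = (-4 + n)*n = n*(-4 + n))
N = -12 (N = (-9 + 3*(-4 + 3))/(-6 + 7) = (-9 + 3*(-1))/1 = (-9 - 3)*1 = -12*1 = -12)
(35 + N)²/J = (35 - 12)²/7587 = 23²*(1/7587) = 529*(1/7587) = 529/7587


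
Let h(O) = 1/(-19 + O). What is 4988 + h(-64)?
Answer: 414003/83 ≈ 4988.0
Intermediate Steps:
4988 + h(-64) = 4988 + 1/(-19 - 64) = 4988 + 1/(-83) = 4988 - 1/83 = 414003/83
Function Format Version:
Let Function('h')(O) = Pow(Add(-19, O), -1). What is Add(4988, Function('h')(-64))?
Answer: Rational(414003, 83) ≈ 4988.0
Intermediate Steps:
Add(4988, Function('h')(-64)) = Add(4988, Pow(Add(-19, -64), -1)) = Add(4988, Pow(-83, -1)) = Add(4988, Rational(-1, 83)) = Rational(414003, 83)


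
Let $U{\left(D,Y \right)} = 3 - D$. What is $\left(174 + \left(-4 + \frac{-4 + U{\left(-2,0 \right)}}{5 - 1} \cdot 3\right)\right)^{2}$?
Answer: $\frac{466489}{16} \approx 29156.0$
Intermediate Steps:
$\left(174 + \left(-4 + \frac{-4 + U{\left(-2,0 \right)}}{5 - 1} \cdot 3\right)\right)^{2} = \left(174 - \left(4 - \frac{-4 + \left(3 - -2\right)}{5 - 1} \cdot 3\right)\right)^{2} = \left(174 - \left(4 - \frac{-4 + \left(3 + 2\right)}{4} \cdot 3\right)\right)^{2} = \left(174 - \left(4 - \left(-4 + 5\right) \frac{1}{4} \cdot 3\right)\right)^{2} = \left(174 - \left(4 - 1 \cdot \frac{1}{4} \cdot 3\right)\right)^{2} = \left(174 + \left(-4 + \frac{1}{4} \cdot 3\right)\right)^{2} = \left(174 + \left(-4 + \frac{3}{4}\right)\right)^{2} = \left(174 - \frac{13}{4}\right)^{2} = \left(\frac{683}{4}\right)^{2} = \frac{466489}{16}$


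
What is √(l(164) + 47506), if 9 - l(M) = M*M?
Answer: 3*√2291 ≈ 143.59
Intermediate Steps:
l(M) = 9 - M² (l(M) = 9 - M*M = 9 - M²)
√(l(164) + 47506) = √((9 - 1*164²) + 47506) = √((9 - 1*26896) + 47506) = √((9 - 26896) + 47506) = √(-26887 + 47506) = √20619 = 3*√2291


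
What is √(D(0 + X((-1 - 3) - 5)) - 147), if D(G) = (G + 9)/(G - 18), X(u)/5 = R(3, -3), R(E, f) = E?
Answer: I*√155 ≈ 12.45*I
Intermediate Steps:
X(u) = 15 (X(u) = 5*3 = 15)
D(G) = (9 + G)/(-18 + G)
√(D(0 + X((-1 - 3) - 5)) - 147) = √((9 + (0 + 15))/(-18 + (0 + 15)) - 147) = √((9 + 15)/(-18 + 15) - 147) = √(24/(-3) - 147) = √(-⅓*24 - 147) = √(-8 - 147) = √(-155) = I*√155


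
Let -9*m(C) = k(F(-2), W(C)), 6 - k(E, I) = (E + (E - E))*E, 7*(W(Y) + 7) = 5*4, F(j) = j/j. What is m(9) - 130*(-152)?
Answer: 177835/9 ≈ 19759.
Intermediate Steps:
F(j) = 1
W(Y) = -29/7 (W(Y) = -7 + (5*4)/7 = -7 + (⅐)*20 = -7 + 20/7 = -29/7)
k(E, I) = 6 - E² (k(E, I) = 6 - (E + (E - E))*E = 6 - (E + 0)*E = 6 - E*E = 6 - E²)
m(C) = -5/9 (m(C) = -(6 - 1*1²)/9 = -(6 - 1*1)/9 = -(6 - 1)/9 = -⅑*5 = -5/9)
m(9) - 130*(-152) = -5/9 - 130*(-152) = -5/9 + 19760 = 177835/9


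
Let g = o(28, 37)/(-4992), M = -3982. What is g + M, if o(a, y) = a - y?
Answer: -6626045/1664 ≈ -3982.0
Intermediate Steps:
g = 3/1664 (g = (28 - 1*37)/(-4992) = (28 - 37)*(-1/4992) = -9*(-1/4992) = 3/1664 ≈ 0.0018029)
g + M = 3/1664 - 3982 = -6626045/1664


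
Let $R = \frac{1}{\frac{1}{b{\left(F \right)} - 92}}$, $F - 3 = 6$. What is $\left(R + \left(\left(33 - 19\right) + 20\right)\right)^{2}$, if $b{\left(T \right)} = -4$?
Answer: $3844$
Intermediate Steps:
$F = 9$ ($F = 3 + 6 = 9$)
$R = -96$ ($R = \frac{1}{\frac{1}{-4 - 92}} = \frac{1}{\frac{1}{-96}} = \frac{1}{- \frac{1}{96}} = -96$)
$\left(R + \left(\left(33 - 19\right) + 20\right)\right)^{2} = \left(-96 + \left(\left(33 - 19\right) + 20\right)\right)^{2} = \left(-96 + \left(14 + 20\right)\right)^{2} = \left(-96 + 34\right)^{2} = \left(-62\right)^{2} = 3844$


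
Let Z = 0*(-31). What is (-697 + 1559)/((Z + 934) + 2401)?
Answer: 862/3335 ≈ 0.25847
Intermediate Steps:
Z = 0
(-697 + 1559)/((Z + 934) + 2401) = (-697 + 1559)/((0 + 934) + 2401) = 862/(934 + 2401) = 862/3335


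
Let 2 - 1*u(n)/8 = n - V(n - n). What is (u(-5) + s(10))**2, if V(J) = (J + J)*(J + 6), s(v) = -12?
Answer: 1936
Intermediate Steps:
V(J) = 2*J*(6 + J) (V(J) = (2*J)*(6 + J) = 2*J*(6 + J))
u(n) = 16 - 8*n (u(n) = 16 - 8*(n - 2*(n - n)*(6 + (n - n))) = 16 - 8*(n - 2*0*(6 + 0)) = 16 - 8*(n - 2*0*6) = 16 - 8*(n - 1*0) = 16 - 8*(n + 0) = 16 - 8*n)
(u(-5) + s(10))**2 = ((16 - 8*(-5)) - 12)**2 = ((16 + 40) - 12)**2 = (56 - 12)**2 = 44**2 = 1936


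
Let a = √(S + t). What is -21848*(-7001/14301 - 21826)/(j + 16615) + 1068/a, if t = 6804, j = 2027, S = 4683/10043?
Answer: 3409824209348/133299621 + 3916*√5671992165/22779085 ≈ 25593.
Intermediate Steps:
S = 4683/10043 (S = 4683*(1/10043) = 4683/10043 ≈ 0.46629)
a = √5671992165/913 (a = √(4683/10043 + 6804) = √(68337255/10043) = √5671992165/913 ≈ 82.489)
-21848*(-7001/14301 - 21826)/(j + 16615) + 1068/a = -21848*(-7001/14301 - 21826)/(2027 + 16615) + 1068/((√5671992165/913)) = -21848/(18642/(-7001*1/14301 - 21826)) + 1068*(11*√5671992165/68337255) = -21848/(18642/(-7001/14301 - 21826)) + 3916*√5671992165/22779085 = -21848/(18642/(-312140627/14301)) + 3916*√5671992165/22779085 = -21848/(18642*(-14301/312140627)) + 3916*√5671992165/22779085 = -21848/(-266599242/312140627) + 3916*√5671992165/22779085 = -21848*(-312140627/266599242) + 3916*√5671992165/22779085 = 3409824209348/133299621 + 3916*√5671992165/22779085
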